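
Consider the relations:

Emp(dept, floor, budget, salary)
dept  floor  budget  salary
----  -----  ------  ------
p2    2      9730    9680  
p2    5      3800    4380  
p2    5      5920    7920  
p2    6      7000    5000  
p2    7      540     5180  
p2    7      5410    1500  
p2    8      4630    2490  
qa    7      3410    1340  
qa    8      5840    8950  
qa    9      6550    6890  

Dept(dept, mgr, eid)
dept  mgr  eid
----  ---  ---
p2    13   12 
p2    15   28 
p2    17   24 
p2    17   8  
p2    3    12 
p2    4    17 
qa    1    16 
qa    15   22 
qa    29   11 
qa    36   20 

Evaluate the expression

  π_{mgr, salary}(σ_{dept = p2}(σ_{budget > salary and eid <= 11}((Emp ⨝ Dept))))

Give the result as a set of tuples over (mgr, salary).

Emp ⋈ Dept (natural join on dept): {(p2, 2, 9730, 9680, 13, 12), (p2, 2, 9730, 9680, 15, 28), (p2, 2, 9730, 9680, 17, 24), (p2, 2, 9730, 9680, 17, 8), (p2, 2, 9730, 9680, 3, 12), (p2, 2, 9730, 9680, 4, 17), (p2, 5, 3800, 4380, 13, 12), (p2, 5, 3800, 4380, 15, 28), (p2, 5, 3800, 4380, 17, 24), (p2, 5, 3800, 4380, 17, 8), (p2, 5, 3800, 4380, 3, 12), (p2, 5, 3800, 4380, 4, 17), (p2, 5, 5920, 7920, 13, 12), (p2, 5, 5920, 7920, 15, 28), (p2, 5, 5920, 7920, 17, 24), (p2, 5, 5920, 7920, 17, 8), (p2, 5, 5920, 7920, 3, 12), (p2, 5, 5920, 7920, 4, 17), (p2, 6, 7000, 5000, 13, 12), (p2, 6, 7000, 5000, 15, 28), (p2, 6, 7000, 5000, 17, 24), (p2, 6, 7000, 5000, 17, 8), (p2, 6, 7000, 5000, 3, 12), (p2, 6, 7000, 5000, 4, 17), (p2, 7, 540, 5180, 13, 12), (p2, 7, 540, 5180, 15, 28), (p2, 7, 540, 5180, 17, 24), (p2, 7, 540, 5180, 17, 8), (p2, 7, 540, 5180, 3, 12), (p2, 7, 540, 5180, 4, 17), (p2, 7, 5410, 1500, 13, 12), (p2, 7, 5410, 1500, 15, 28), (p2, 7, 5410, 1500, 17, 24), (p2, 7, 5410, 1500, 17, 8), (p2, 7, 5410, 1500, 3, 12), (p2, 7, 5410, 1500, 4, 17), (p2, 8, 4630, 2490, 13, 12), (p2, 8, 4630, 2490, 15, 28), (p2, 8, 4630, 2490, 17, 24), (p2, 8, 4630, 2490, 17, 8), (p2, 8, 4630, 2490, 3, 12), (p2, 8, 4630, 2490, 4, 17), (qa, 7, 3410, 1340, 1, 16), (qa, 7, 3410, 1340, 15, 22), (qa, 7, 3410, 1340, 29, 11), (qa, 7, 3410, 1340, 36, 20), (qa, 8, 5840, 8950, 1, 16), (qa, 8, 5840, 8950, 15, 22), (qa, 8, 5840, 8950, 29, 11), (qa, 8, 5840, 8950, 36, 20), (qa, 9, 6550, 6890, 1, 16), (qa, 9, 6550, 6890, 15, 22), (qa, 9, 6550, 6890, 29, 11), (qa, 9, 6550, 6890, 36, 20)}
Apply σ_{budget > salary and eid <= 11}; surviving tuples: {(p2, 2, 9730, 9680, 17, 8), (p2, 6, 7000, 5000, 17, 8), (p2, 7, 5410, 1500, 17, 8), (p2, 8, 4630, 2490, 17, 8), (qa, 7, 3410, 1340, 29, 11)}
Apply σ_{dept = p2}; surviving tuples: {(p2, 2, 9730, 9680, 17, 8), (p2, 6, 7000, 5000, 17, 8), (p2, 7, 5410, 1500, 17, 8), (p2, 8, 4630, 2490, 17, 8)}
Projecting to mgr, salary: {(17, 1500), (17, 2490), (17, 5000), (17, 9680)}

{(17, 1500), (17, 2490), (17, 5000), (17, 9680)}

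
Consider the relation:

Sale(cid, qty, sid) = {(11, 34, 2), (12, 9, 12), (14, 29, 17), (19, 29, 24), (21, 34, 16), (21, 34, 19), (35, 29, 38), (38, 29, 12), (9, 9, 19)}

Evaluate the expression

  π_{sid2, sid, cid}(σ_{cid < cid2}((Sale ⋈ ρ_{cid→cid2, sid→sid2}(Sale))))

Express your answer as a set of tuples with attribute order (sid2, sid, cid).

{(12, 17, 14), (12, 19, 9), (12, 24, 19), (12, 38, 35), (16, 2, 11), (19, 2, 11), (24, 17, 14), (38, 17, 14), (38, 24, 19)}

ρ[cid→cid2, sid→sid2]: schema becomes (cid2, qty, sid2); tuples unchanged.
Joining Sale and ρ_{cid→cid2, sid→sid2}(Sale) on qty yields {(11, 34, 2, 11, 2), (11, 34, 2, 21, 16), (11, 34, 2, 21, 19), (12, 9, 12, 12, 12), (12, 9, 12, 9, 19), (14, 29, 17, 14, 17), (14, 29, 17, 19, 24), (14, 29, 17, 35, 38), (14, 29, 17, 38, 12), (19, 29, 24, 14, 17), (19, 29, 24, 19, 24), (19, 29, 24, 35, 38), (19, 29, 24, 38, 12), (21, 34, 16, 11, 2), (21, 34, 16, 21, 16), (21, 34, 16, 21, 19), (21, 34, 19, 11, 2), (21, 34, 19, 21, 16), (21, 34, 19, 21, 19), (35, 29, 38, 14, 17), (35, 29, 38, 19, 24), (35, 29, 38, 35, 38), (35, 29, 38, 38, 12), (38, 29, 12, 14, 17), (38, 29, 12, 19, 24), (38, 29, 12, 35, 38), (38, 29, 12, 38, 12), (9, 9, 19, 12, 12), (9, 9, 19, 9, 19)}.
Apply σ_{cid < cid2}; surviving tuples: {(11, 34, 2, 21, 16), (11, 34, 2, 21, 19), (14, 29, 17, 19, 24), (14, 29, 17, 35, 38), (14, 29, 17, 38, 12), (19, 29, 24, 35, 38), (19, 29, 24, 38, 12), (35, 29, 38, 38, 12), (9, 9, 19, 12, 12)}
π_{sid2, sid, cid} gives {(12, 17, 14), (12, 19, 9), (12, 24, 19), (12, 38, 35), (16, 2, 11), (19, 2, 11), (24, 17, 14), (38, 17, 14), (38, 24, 19)}.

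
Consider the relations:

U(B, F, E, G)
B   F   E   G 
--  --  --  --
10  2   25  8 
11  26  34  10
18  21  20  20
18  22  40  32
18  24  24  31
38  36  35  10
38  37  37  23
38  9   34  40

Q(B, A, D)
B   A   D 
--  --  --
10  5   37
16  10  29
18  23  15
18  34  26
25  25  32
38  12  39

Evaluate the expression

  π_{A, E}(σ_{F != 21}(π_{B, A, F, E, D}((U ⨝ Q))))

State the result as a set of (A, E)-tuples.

{(12, 34), (12, 35), (12, 37), (23, 24), (23, 40), (34, 24), (34, 40), (5, 25)}

U ⋈ Q (natural join on B): {(10, 2, 25, 8, 5, 37), (18, 21, 20, 20, 23, 15), (18, 21, 20, 20, 34, 26), (18, 22, 40, 32, 23, 15), (18, 22, 40, 32, 34, 26), (18, 24, 24, 31, 23, 15), (18, 24, 24, 31, 34, 26), (38, 36, 35, 10, 12, 39), (38, 37, 37, 23, 12, 39), (38, 9, 34, 40, 12, 39)}
Keep only column(s) B, A, F, E, D: {(10, 5, 2, 25, 37), (18, 23, 21, 20, 15), (18, 23, 22, 40, 15), (18, 23, 24, 24, 15), (18, 34, 21, 20, 26), (18, 34, 22, 40, 26), (18, 34, 24, 24, 26), (38, 12, 36, 35, 39), (38, 12, 37, 37, 39), (38, 12, 9, 34, 39)}
σ[F != 21]: keep tuples satisfying F != 21 → {(10, 5, 2, 25, 37), (18, 23, 22, 40, 15), (18, 23, 24, 24, 15), (18, 34, 22, 40, 26), (18, 34, 24, 24, 26), (38, 12, 36, 35, 39), (38, 12, 37, 37, 39), (38, 12, 9, 34, 39)}
Keep only column(s) A, E: {(12, 34), (12, 35), (12, 37), (23, 24), (23, 40), (34, 24), (34, 40), (5, 25)}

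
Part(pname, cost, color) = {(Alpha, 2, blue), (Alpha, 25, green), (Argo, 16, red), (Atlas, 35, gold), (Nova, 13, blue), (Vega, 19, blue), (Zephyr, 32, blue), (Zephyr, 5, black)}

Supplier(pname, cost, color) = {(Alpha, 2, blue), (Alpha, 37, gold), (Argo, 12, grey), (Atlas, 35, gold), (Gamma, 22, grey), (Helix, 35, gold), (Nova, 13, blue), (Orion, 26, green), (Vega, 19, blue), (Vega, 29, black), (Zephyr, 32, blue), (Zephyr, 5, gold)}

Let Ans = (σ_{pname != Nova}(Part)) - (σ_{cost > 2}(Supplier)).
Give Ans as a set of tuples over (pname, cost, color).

{(Alpha, 2, blue), (Alpha, 25, green), (Argo, 16, red), (Zephyr, 5, black)}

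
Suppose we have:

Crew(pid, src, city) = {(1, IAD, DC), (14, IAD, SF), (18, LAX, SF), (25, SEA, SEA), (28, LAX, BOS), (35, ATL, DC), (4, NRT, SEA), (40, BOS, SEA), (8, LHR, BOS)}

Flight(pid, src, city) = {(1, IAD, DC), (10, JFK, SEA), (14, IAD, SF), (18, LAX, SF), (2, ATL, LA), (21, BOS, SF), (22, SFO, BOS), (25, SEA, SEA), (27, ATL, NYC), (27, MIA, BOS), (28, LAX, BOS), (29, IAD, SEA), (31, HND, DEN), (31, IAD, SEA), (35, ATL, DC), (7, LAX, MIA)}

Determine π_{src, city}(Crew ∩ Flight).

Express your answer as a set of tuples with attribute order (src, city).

Set intersection of the two operands is {(1, IAD, DC), (14, IAD, SF), (18, LAX, SF), (25, SEA, SEA), (28, LAX, BOS), (35, ATL, DC)}.
Keep only column(s) src, city: {(ATL, DC), (IAD, DC), (IAD, SF), (LAX, BOS), (LAX, SF), (SEA, SEA)}

{(ATL, DC), (IAD, DC), (IAD, SF), (LAX, BOS), (LAX, SF), (SEA, SEA)}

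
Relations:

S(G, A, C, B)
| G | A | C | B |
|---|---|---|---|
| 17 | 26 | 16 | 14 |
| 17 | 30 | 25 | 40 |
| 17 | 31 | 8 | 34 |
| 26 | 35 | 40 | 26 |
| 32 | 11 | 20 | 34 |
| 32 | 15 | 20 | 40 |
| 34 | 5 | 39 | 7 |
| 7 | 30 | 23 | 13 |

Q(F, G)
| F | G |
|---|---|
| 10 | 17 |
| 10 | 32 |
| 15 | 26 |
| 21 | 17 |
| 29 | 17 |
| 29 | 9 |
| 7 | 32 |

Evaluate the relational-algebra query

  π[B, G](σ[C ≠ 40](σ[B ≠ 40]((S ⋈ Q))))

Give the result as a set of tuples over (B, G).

{(14, 17), (34, 17), (34, 32)}

Joining S and Q on G yields {(17, 26, 16, 14, 10), (17, 26, 16, 14, 21), (17, 26, 16, 14, 29), (17, 30, 25, 40, 10), (17, 30, 25, 40, 21), (17, 30, 25, 40, 29), (17, 31, 8, 34, 10), (17, 31, 8, 34, 21), (17, 31, 8, 34, 29), (26, 35, 40, 26, 15), (32, 11, 20, 34, 10), (32, 11, 20, 34, 7), (32, 15, 20, 40, 10), (32, 15, 20, 40, 7)}.
Apply σ_{B ≠ 40}; surviving tuples: {(17, 26, 16, 14, 10), (17, 26, 16, 14, 21), (17, 26, 16, 14, 29), (17, 31, 8, 34, 10), (17, 31, 8, 34, 21), (17, 31, 8, 34, 29), (26, 35, 40, 26, 15), (32, 11, 20, 34, 10), (32, 11, 20, 34, 7)}
Apply σ_{C ≠ 40}; surviving tuples: {(17, 26, 16, 14, 10), (17, 26, 16, 14, 21), (17, 26, 16, 14, 29), (17, 31, 8, 34, 10), (17, 31, 8, 34, 21), (17, 31, 8, 34, 29), (32, 11, 20, 34, 10), (32, 11, 20, 34, 7)}
Projecting to B, G (5 duplicate(s) eliminated): {(14, 17), (34, 17), (34, 32)}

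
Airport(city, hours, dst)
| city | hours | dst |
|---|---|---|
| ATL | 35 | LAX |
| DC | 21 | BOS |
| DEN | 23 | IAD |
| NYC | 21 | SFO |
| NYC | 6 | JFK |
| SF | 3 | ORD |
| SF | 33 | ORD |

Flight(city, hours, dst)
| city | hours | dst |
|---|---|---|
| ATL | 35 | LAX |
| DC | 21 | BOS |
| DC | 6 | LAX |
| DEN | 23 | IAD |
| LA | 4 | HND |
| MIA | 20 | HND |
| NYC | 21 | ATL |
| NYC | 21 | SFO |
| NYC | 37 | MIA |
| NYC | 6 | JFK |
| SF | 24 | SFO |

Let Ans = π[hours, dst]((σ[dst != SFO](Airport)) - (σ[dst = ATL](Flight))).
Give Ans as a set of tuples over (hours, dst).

{(21, BOS), (23, IAD), (3, ORD), (33, ORD), (35, LAX), (6, JFK)}

Selection dst != SFO: {(ATL, 35, LAX), (DC, 21, BOS), (DEN, 23, IAD), (NYC, 6, JFK), (SF, 3, ORD), (SF, 33, ORD)}
Selection dst = ATL: {(NYC, 21, ATL)}
Taking the difference: {(ATL, 35, LAX), (DC, 21, BOS), (DEN, 23, IAD), (NYC, 6, JFK), (SF, 3, ORD), (SF, 33, ORD)}
π[hours, dst]: project onto (hours, dst) → {(21, BOS), (23, IAD), (3, ORD), (33, ORD), (35, LAX), (6, JFK)}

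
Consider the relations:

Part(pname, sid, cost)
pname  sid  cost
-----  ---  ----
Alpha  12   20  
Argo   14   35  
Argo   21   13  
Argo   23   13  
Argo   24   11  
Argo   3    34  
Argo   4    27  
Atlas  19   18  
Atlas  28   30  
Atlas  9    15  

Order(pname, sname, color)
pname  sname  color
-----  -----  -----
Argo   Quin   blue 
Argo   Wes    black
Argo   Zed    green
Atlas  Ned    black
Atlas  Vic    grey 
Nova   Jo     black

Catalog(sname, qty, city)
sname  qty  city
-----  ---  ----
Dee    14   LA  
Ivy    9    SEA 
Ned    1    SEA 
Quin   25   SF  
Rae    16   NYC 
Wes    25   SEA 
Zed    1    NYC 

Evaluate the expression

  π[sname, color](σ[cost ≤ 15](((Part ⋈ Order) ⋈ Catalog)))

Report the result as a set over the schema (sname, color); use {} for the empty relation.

{(Ned, black), (Quin, blue), (Wes, black), (Zed, green)}

Part ⋈ Order (natural join on pname): {(Argo, 14, 35, Quin, blue), (Argo, 14, 35, Wes, black), (Argo, 14, 35, Zed, green), (Argo, 21, 13, Quin, blue), (Argo, 21, 13, Wes, black), (Argo, 21, 13, Zed, green), (Argo, 23, 13, Quin, blue), (Argo, 23, 13, Wes, black), (Argo, 23, 13, Zed, green), (Argo, 24, 11, Quin, blue), (Argo, 24, 11, Wes, black), (Argo, 24, 11, Zed, green), (Argo, 3, 34, Quin, blue), (Argo, 3, 34, Wes, black), (Argo, 3, 34, Zed, green), (Argo, 4, 27, Quin, blue), (Argo, 4, 27, Wes, black), (Argo, 4, 27, Zed, green), (Atlas, 19, 18, Ned, black), (Atlas, 19, 18, Vic, grey), (Atlas, 28, 30, Ned, black), (Atlas, 28, 30, Vic, grey), (Atlas, 9, 15, Ned, black), (Atlas, 9, 15, Vic, grey)}
(Part ⋈ Order) ⋈ Catalog (natural join on sname): {(Argo, 14, 35, Quin, blue, 25, SF), (Argo, 14, 35, Wes, black, 25, SEA), (Argo, 14, 35, Zed, green, 1, NYC), (Argo, 21, 13, Quin, blue, 25, SF), (Argo, 21, 13, Wes, black, 25, SEA), (Argo, 21, 13, Zed, green, 1, NYC), (Argo, 23, 13, Quin, blue, 25, SF), (Argo, 23, 13, Wes, black, 25, SEA), (Argo, 23, 13, Zed, green, 1, NYC), (Argo, 24, 11, Quin, blue, 25, SF), (Argo, 24, 11, Wes, black, 25, SEA), (Argo, 24, 11, Zed, green, 1, NYC), (Argo, 3, 34, Quin, blue, 25, SF), (Argo, 3, 34, Wes, black, 25, SEA), (Argo, 3, 34, Zed, green, 1, NYC), (Argo, 4, 27, Quin, blue, 25, SF), (Argo, 4, 27, Wes, black, 25, SEA), (Argo, 4, 27, Zed, green, 1, NYC), (Atlas, 19, 18, Ned, black, 1, SEA), (Atlas, 28, 30, Ned, black, 1, SEA), (Atlas, 9, 15, Ned, black, 1, SEA)}
Apply σ_{cost ≤ 15}; surviving tuples: {(Argo, 21, 13, Quin, blue, 25, SF), (Argo, 21, 13, Wes, black, 25, SEA), (Argo, 21, 13, Zed, green, 1, NYC), (Argo, 23, 13, Quin, blue, 25, SF), (Argo, 23, 13, Wes, black, 25, SEA), (Argo, 23, 13, Zed, green, 1, NYC), (Argo, 24, 11, Quin, blue, 25, SF), (Argo, 24, 11, Wes, black, 25, SEA), (Argo, 24, 11, Zed, green, 1, NYC), (Atlas, 9, 15, Ned, black, 1, SEA)}
Projecting to sname, color (6 duplicate(s) eliminated): {(Ned, black), (Quin, blue), (Wes, black), (Zed, green)}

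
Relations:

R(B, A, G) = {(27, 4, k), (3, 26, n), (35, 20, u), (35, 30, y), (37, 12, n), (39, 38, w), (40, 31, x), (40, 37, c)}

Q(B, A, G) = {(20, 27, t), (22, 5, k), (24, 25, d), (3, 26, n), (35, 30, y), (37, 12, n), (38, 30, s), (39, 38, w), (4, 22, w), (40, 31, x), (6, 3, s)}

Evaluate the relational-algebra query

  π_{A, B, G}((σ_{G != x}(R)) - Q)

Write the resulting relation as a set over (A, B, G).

{(20, 35, u), (37, 40, c), (4, 27, k)}

Apply σ_{G != x}; surviving tuples: {(27, 4, k), (3, 26, n), (35, 20, u), (35, 30, y), (37, 12, n), (39, 38, w), (40, 37, c)}
Difference: {(27, 4, k), (3, 26, n), (35, 20, u), (35, 30, y), (37, 12, n), (39, 38, w), (40, 37, c)} with {(20, 27, t), (22, 5, k), (24, 25, d), (3, 26, n), (35, 30, y), (37, 12, n), (38, 30, s), (39, 38, w), (4, 22, w), (40, 31, x), (6, 3, s)} → {(27, 4, k), (35, 20, u), (40, 37, c)}
π[A, B, G]: project onto (A, B, G) → {(20, 35, u), (37, 40, c), (4, 27, k)}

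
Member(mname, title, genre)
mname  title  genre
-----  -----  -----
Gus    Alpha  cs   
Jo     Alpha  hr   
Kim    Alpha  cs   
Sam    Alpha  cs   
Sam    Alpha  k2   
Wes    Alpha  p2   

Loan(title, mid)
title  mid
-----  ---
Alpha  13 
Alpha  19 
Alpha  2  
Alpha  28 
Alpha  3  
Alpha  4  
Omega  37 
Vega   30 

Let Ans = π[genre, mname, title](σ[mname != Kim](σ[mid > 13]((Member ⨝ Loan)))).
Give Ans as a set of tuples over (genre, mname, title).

{(cs, Gus, Alpha), (cs, Sam, Alpha), (hr, Jo, Alpha), (k2, Sam, Alpha), (p2, Wes, Alpha)}

Joining Member and Loan on title yields {(Gus, Alpha, cs, 13), (Gus, Alpha, cs, 19), (Gus, Alpha, cs, 2), (Gus, Alpha, cs, 28), (Gus, Alpha, cs, 3), (Gus, Alpha, cs, 4), (Jo, Alpha, hr, 13), (Jo, Alpha, hr, 19), (Jo, Alpha, hr, 2), (Jo, Alpha, hr, 28), (Jo, Alpha, hr, 3), (Jo, Alpha, hr, 4), (Kim, Alpha, cs, 13), (Kim, Alpha, cs, 19), (Kim, Alpha, cs, 2), (Kim, Alpha, cs, 28), (Kim, Alpha, cs, 3), (Kim, Alpha, cs, 4), (Sam, Alpha, cs, 13), (Sam, Alpha, cs, 19), (Sam, Alpha, cs, 2), (Sam, Alpha, cs, 28), (Sam, Alpha, cs, 3), (Sam, Alpha, cs, 4), (Sam, Alpha, k2, 13), (Sam, Alpha, k2, 19), (Sam, Alpha, k2, 2), (Sam, Alpha, k2, 28), (Sam, Alpha, k2, 3), (Sam, Alpha, k2, 4), (Wes, Alpha, p2, 13), (Wes, Alpha, p2, 19), (Wes, Alpha, p2, 2), (Wes, Alpha, p2, 28), (Wes, Alpha, p2, 3), (Wes, Alpha, p2, 4)}.
Filtering on mid > 13 leaves {(Gus, Alpha, cs, 19), (Gus, Alpha, cs, 28), (Jo, Alpha, hr, 19), (Jo, Alpha, hr, 28), (Kim, Alpha, cs, 19), (Kim, Alpha, cs, 28), (Sam, Alpha, cs, 19), (Sam, Alpha, cs, 28), (Sam, Alpha, k2, 19), (Sam, Alpha, k2, 28), (Wes, Alpha, p2, 19), (Wes, Alpha, p2, 28)}.
Filtering on mname != Kim leaves {(Gus, Alpha, cs, 19), (Gus, Alpha, cs, 28), (Jo, Alpha, hr, 19), (Jo, Alpha, hr, 28), (Sam, Alpha, cs, 19), (Sam, Alpha, cs, 28), (Sam, Alpha, k2, 19), (Sam, Alpha, k2, 28), (Wes, Alpha, p2, 19), (Wes, Alpha, p2, 28)}.
π_{genre, mname, title} gives {(cs, Gus, Alpha), (cs, Sam, Alpha), (hr, Jo, Alpha), (k2, Sam, Alpha), (p2, Wes, Alpha)} (5 duplicate(s) eliminated).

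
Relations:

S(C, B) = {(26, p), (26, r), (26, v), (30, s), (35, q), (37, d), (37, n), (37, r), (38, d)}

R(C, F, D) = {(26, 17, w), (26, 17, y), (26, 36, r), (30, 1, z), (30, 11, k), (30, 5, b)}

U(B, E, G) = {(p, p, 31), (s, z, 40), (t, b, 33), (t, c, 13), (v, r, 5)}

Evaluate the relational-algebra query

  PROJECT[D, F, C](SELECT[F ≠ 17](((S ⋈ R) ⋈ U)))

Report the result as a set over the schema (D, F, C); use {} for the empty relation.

{(b, 5, 30), (k, 11, 30), (r, 36, 26), (z, 1, 30)}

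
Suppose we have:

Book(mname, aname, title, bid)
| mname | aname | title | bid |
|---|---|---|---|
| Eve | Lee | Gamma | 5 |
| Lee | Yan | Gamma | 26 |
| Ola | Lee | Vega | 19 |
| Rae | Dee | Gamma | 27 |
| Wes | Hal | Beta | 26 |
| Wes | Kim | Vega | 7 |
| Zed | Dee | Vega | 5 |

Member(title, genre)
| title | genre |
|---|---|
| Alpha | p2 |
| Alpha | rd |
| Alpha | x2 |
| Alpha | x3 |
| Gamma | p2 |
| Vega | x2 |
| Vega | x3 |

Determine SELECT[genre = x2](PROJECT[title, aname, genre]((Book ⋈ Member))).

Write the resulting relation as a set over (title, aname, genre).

Joining Book and Member on title yields {(Eve, Lee, Gamma, 5, p2), (Lee, Yan, Gamma, 26, p2), (Ola, Lee, Vega, 19, x2), (Ola, Lee, Vega, 19, x3), (Rae, Dee, Gamma, 27, p2), (Wes, Kim, Vega, 7, x2), (Wes, Kim, Vega, 7, x3), (Zed, Dee, Vega, 5, x2), (Zed, Dee, Vega, 5, x3)}.
Projecting to title, aname, genre: {(Gamma, Dee, p2), (Gamma, Lee, p2), (Gamma, Yan, p2), (Vega, Dee, x2), (Vega, Dee, x3), (Vega, Kim, x2), (Vega, Kim, x3), (Vega, Lee, x2), (Vega, Lee, x3)}
Filtering on genre = x2 leaves {(Vega, Dee, x2), (Vega, Kim, x2), (Vega, Lee, x2)}.

{(Vega, Dee, x2), (Vega, Kim, x2), (Vega, Lee, x2)}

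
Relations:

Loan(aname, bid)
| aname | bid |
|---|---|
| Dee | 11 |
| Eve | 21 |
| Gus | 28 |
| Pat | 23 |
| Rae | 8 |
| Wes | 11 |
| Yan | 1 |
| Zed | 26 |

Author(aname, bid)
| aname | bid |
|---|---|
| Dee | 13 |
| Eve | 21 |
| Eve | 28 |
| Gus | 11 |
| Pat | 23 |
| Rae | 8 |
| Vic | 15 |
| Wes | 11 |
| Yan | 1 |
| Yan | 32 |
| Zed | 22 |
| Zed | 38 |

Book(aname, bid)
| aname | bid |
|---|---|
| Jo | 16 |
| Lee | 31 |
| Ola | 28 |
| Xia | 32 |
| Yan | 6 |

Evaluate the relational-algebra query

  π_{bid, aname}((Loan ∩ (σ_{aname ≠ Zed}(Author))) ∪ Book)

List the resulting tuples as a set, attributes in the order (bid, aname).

{(1, Yan), (11, Wes), (16, Jo), (21, Eve), (23, Pat), (28, Ola), (31, Lee), (32, Xia), (6, Yan), (8, Rae)}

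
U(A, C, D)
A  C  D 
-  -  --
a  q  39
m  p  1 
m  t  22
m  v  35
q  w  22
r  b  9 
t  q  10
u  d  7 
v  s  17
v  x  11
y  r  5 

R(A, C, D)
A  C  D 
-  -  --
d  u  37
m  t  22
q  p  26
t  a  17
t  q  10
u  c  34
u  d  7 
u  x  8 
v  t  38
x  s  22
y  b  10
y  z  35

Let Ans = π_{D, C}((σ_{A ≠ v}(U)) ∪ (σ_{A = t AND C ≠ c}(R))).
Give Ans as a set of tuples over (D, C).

Selection A ≠ v: {(a, q, 39), (m, p, 1), (m, t, 22), (m, v, 35), (q, w, 22), (r, b, 9), (t, q, 10), (u, d, 7), (y, r, 5)}
Selection A = t AND C ≠ c: {(t, a, 17), (t, q, 10)}
Union: {(a, q, 39), (m, p, 1), (m, t, 22), (m, v, 35), (q, w, 22), (r, b, 9), (t, q, 10), (u, d, 7), (y, r, 5)} with {(t, a, 17), (t, q, 10)} → {(a, q, 39), (m, p, 1), (m, t, 22), (m, v, 35), (q, w, 22), (r, b, 9), (t, a, 17), (t, q, 10), (u, d, 7), (y, r, 5)}
Projecting to D, C: {(1, p), (10, q), (17, a), (22, t), (22, w), (35, v), (39, q), (5, r), (7, d), (9, b)}

{(1, p), (10, q), (17, a), (22, t), (22, w), (35, v), (39, q), (5, r), (7, d), (9, b)}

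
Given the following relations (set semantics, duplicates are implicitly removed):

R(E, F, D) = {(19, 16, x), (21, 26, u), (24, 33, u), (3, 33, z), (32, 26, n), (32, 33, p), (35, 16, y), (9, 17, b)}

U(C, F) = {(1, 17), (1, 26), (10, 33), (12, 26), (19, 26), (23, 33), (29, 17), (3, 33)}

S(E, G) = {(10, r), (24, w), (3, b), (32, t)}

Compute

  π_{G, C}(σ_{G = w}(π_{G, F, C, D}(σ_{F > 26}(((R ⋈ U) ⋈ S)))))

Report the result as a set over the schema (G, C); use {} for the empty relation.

{(w, 10), (w, 23), (w, 3)}

Natural join on F: {(21, 26, u, 1), (21, 26, u, 12), (21, 26, u, 19), (24, 33, u, 10), (24, 33, u, 23), (24, 33, u, 3), (3, 33, z, 10), (3, 33, z, 23), (3, 33, z, 3), (32, 26, n, 1), (32, 26, n, 12), (32, 26, n, 19), (32, 33, p, 10), (32, 33, p, 23), (32, 33, p, 3), (9, 17, b, 1), (9, 17, b, 29)}
Natural join on E: {(24, 33, u, 10, w), (24, 33, u, 23, w), (24, 33, u, 3, w), (3, 33, z, 10, b), (3, 33, z, 23, b), (3, 33, z, 3, b), (32, 26, n, 1, t), (32, 26, n, 12, t), (32, 26, n, 19, t), (32, 33, p, 10, t), (32, 33, p, 23, t), (32, 33, p, 3, t)}
σ[F > 26]: keep tuples satisfying F > 26 → {(24, 33, u, 10, w), (24, 33, u, 23, w), (24, 33, u, 3, w), (3, 33, z, 10, b), (3, 33, z, 23, b), (3, 33, z, 3, b), (32, 33, p, 10, t), (32, 33, p, 23, t), (32, 33, p, 3, t)}
π[G, F, C, D]: project onto (G, F, C, D) → {(b, 33, 10, z), (b, 33, 23, z), (b, 33, 3, z), (t, 33, 10, p), (t, 33, 23, p), (t, 33, 3, p), (w, 33, 10, u), (w, 33, 23, u), (w, 33, 3, u)}
σ[G = w]: keep tuples satisfying G = w → {(w, 33, 10, u), (w, 33, 23, u), (w, 33, 3, u)}
π[G, C]: project onto (G, C) → {(w, 10), (w, 23), (w, 3)}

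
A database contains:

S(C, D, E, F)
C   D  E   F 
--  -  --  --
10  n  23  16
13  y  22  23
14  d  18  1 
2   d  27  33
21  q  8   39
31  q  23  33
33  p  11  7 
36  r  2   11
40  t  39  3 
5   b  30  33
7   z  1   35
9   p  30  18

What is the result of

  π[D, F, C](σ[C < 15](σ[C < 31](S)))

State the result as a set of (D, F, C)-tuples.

Filtering on C < 31 leaves {(10, n, 23, 16), (13, y, 22, 23), (14, d, 18, 1), (2, d, 27, 33), (21, q, 8, 39), (5, b, 30, 33), (7, z, 1, 35), (9, p, 30, 18)}.
Filtering on C < 15 leaves {(10, n, 23, 16), (13, y, 22, 23), (14, d, 18, 1), (2, d, 27, 33), (5, b, 30, 33), (7, z, 1, 35), (9, p, 30, 18)}.
π_{D, F, C} gives {(b, 33, 5), (d, 1, 14), (d, 33, 2), (n, 16, 10), (p, 18, 9), (y, 23, 13), (z, 35, 7)}.

{(b, 33, 5), (d, 1, 14), (d, 33, 2), (n, 16, 10), (p, 18, 9), (y, 23, 13), (z, 35, 7)}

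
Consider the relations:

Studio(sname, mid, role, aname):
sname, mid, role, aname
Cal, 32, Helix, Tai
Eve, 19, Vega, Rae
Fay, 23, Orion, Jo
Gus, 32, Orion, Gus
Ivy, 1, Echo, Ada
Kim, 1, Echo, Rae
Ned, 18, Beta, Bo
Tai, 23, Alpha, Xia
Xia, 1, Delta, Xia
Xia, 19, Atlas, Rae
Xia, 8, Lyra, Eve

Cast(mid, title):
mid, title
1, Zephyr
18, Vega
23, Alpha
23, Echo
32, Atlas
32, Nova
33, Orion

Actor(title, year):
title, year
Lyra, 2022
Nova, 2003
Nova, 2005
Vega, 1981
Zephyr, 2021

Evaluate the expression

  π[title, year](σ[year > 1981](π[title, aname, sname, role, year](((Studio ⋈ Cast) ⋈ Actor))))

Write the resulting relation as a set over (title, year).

Studio ⋈ Cast (natural join on mid): {(Cal, 32, Helix, Tai, Atlas), (Cal, 32, Helix, Tai, Nova), (Fay, 23, Orion, Jo, Alpha), (Fay, 23, Orion, Jo, Echo), (Gus, 32, Orion, Gus, Atlas), (Gus, 32, Orion, Gus, Nova), (Ivy, 1, Echo, Ada, Zephyr), (Kim, 1, Echo, Rae, Zephyr), (Ned, 18, Beta, Bo, Vega), (Tai, 23, Alpha, Xia, Alpha), (Tai, 23, Alpha, Xia, Echo), (Xia, 1, Delta, Xia, Zephyr)}
(Studio ⋈ Cast) ⋈ Actor (natural join on title): {(Cal, 32, Helix, Tai, Nova, 2003), (Cal, 32, Helix, Tai, Nova, 2005), (Gus, 32, Orion, Gus, Nova, 2003), (Gus, 32, Orion, Gus, Nova, 2005), (Ivy, 1, Echo, Ada, Zephyr, 2021), (Kim, 1, Echo, Rae, Zephyr, 2021), (Ned, 18, Beta, Bo, Vega, 1981), (Xia, 1, Delta, Xia, Zephyr, 2021)}
Keep only column(s) title, aname, sname, role, year: {(Nova, Gus, Gus, Orion, 2003), (Nova, Gus, Gus, Orion, 2005), (Nova, Tai, Cal, Helix, 2003), (Nova, Tai, Cal, Helix, 2005), (Vega, Bo, Ned, Beta, 1981), (Zephyr, Ada, Ivy, Echo, 2021), (Zephyr, Rae, Kim, Echo, 2021), (Zephyr, Xia, Xia, Delta, 2021)}
Selection year > 1981: {(Nova, Gus, Gus, Orion, 2003), (Nova, Gus, Gus, Orion, 2005), (Nova, Tai, Cal, Helix, 2003), (Nova, Tai, Cal, Helix, 2005), (Zephyr, Ada, Ivy, Echo, 2021), (Zephyr, Rae, Kim, Echo, 2021), (Zephyr, Xia, Xia, Delta, 2021)}
Keep only column(s) title, year (4 duplicate(s) eliminated): {(Nova, 2003), (Nova, 2005), (Zephyr, 2021)}

{(Nova, 2003), (Nova, 2005), (Zephyr, 2021)}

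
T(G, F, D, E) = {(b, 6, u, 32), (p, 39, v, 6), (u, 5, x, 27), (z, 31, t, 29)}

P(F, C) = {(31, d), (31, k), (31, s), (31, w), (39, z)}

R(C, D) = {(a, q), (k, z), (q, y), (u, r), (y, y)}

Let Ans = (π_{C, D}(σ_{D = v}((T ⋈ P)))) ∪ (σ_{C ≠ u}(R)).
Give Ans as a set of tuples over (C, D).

{(a, q), (k, z), (q, y), (y, y), (z, v)}

T ⋈ P (natural join on F): {(p, 39, v, 6, z), (z, 31, t, 29, d), (z, 31, t, 29, k), (z, 31, t, 29, s), (z, 31, t, 29, w)}
Selection D = v: {(p, 39, v, 6, z)}
π[C, D]: project onto (C, D) → {(z, v)}
Selection C ≠ u: {(a, q), (k, z), (q, y), (y, y)}
Taking the union: {(a, q), (k, z), (q, y), (y, y), (z, v)}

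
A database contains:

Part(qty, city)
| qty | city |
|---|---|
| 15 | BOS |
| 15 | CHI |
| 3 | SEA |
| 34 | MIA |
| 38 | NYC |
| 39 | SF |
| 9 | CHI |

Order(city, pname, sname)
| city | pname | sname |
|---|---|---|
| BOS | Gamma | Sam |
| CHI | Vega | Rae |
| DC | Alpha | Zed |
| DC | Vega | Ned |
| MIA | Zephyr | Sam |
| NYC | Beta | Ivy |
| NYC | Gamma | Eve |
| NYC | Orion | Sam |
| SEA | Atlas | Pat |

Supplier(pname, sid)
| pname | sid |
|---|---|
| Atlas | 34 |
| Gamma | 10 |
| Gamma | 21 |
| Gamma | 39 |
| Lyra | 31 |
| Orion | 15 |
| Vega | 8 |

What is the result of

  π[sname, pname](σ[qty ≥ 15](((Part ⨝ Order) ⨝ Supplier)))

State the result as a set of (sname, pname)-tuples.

{(Eve, Gamma), (Rae, Vega), (Sam, Gamma), (Sam, Orion)}

Joining Part and Order on city yields {(15, BOS, Gamma, Sam), (15, CHI, Vega, Rae), (3, SEA, Atlas, Pat), (34, MIA, Zephyr, Sam), (38, NYC, Beta, Ivy), (38, NYC, Gamma, Eve), (38, NYC, Orion, Sam), (9, CHI, Vega, Rae)}.
Joining (Part ⨝ Order) and Supplier on pname yields {(15, BOS, Gamma, Sam, 10), (15, BOS, Gamma, Sam, 21), (15, BOS, Gamma, Sam, 39), (15, CHI, Vega, Rae, 8), (3, SEA, Atlas, Pat, 34), (38, NYC, Gamma, Eve, 10), (38, NYC, Gamma, Eve, 21), (38, NYC, Gamma, Eve, 39), (38, NYC, Orion, Sam, 15), (9, CHI, Vega, Rae, 8)}.
σ[qty ≥ 15]: keep tuples satisfying qty ≥ 15 → {(15, BOS, Gamma, Sam, 10), (15, BOS, Gamma, Sam, 21), (15, BOS, Gamma, Sam, 39), (15, CHI, Vega, Rae, 8), (38, NYC, Gamma, Eve, 10), (38, NYC, Gamma, Eve, 21), (38, NYC, Gamma, Eve, 39), (38, NYC, Orion, Sam, 15)}
Projecting to sname, pname (4 duplicate(s) eliminated): {(Eve, Gamma), (Rae, Vega), (Sam, Gamma), (Sam, Orion)}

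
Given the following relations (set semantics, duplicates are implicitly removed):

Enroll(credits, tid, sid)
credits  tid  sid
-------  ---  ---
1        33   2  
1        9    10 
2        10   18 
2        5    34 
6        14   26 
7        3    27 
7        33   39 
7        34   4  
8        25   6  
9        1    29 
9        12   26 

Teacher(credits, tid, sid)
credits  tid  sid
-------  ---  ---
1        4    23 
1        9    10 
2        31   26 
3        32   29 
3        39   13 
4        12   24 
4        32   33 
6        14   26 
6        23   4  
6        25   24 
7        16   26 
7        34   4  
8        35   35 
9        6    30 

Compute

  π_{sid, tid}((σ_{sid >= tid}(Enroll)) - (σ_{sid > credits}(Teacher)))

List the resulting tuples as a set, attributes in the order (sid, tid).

Selection sid >= tid: {(1, 9, 10), (2, 10, 18), (2, 5, 34), (6, 14, 26), (7, 3, 27), (7, 33, 39), (9, 1, 29), (9, 12, 26)}
Selection sid > credits: {(1, 4, 23), (1, 9, 10), (2, 31, 26), (3, 32, 29), (3, 39, 13), (4, 12, 24), (4, 32, 33), (6, 14, 26), (6, 25, 24), (7, 16, 26), (8, 35, 35), (9, 6, 30)}
Difference: {(1, 9, 10), (2, 10, 18), (2, 5, 34), (6, 14, 26), (7, 3, 27), (7, 33, 39), (9, 1, 29), (9, 12, 26)} with {(1, 4, 23), (1, 9, 10), (2, 31, 26), (3, 32, 29), (3, 39, 13), (4, 12, 24), (4, 32, 33), (6, 14, 26), (6, 25, 24), (7, 16, 26), (8, 35, 35), (9, 6, 30)} → {(2, 10, 18), (2, 5, 34), (7, 3, 27), (7, 33, 39), (9, 1, 29), (9, 12, 26)}
π_{sid, tid} gives {(18, 10), (26, 12), (27, 3), (29, 1), (34, 5), (39, 33)}.

{(18, 10), (26, 12), (27, 3), (29, 1), (34, 5), (39, 33)}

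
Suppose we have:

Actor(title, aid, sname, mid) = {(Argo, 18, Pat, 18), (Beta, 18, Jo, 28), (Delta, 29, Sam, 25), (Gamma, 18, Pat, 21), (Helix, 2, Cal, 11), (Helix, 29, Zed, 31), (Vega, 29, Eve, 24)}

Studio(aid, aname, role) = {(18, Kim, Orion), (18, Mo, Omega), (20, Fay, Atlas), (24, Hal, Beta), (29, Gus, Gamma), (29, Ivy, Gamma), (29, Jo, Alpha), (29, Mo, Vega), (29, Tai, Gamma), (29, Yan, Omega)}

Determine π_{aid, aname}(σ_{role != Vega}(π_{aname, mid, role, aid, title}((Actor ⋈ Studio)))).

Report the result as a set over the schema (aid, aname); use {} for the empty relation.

{(18, Kim), (18, Mo), (29, Gus), (29, Ivy), (29, Jo), (29, Tai), (29, Yan)}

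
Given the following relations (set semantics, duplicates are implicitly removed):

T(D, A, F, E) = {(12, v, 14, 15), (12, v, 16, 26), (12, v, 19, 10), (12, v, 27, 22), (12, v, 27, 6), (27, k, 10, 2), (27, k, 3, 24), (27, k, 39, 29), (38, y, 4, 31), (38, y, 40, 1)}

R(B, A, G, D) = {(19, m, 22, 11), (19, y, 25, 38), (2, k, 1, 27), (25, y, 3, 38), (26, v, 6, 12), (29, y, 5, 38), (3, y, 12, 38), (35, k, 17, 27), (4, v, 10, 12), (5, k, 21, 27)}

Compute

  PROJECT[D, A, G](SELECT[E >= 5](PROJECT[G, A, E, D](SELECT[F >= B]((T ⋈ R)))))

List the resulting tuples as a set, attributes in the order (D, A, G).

Joining T and R on D, A yields {(12, v, 14, 15, 26, 6), (12, v, 14, 15, 4, 10), (12, v, 16, 26, 26, 6), (12, v, 16, 26, 4, 10), (12, v, 19, 10, 26, 6), (12, v, 19, 10, 4, 10), (12, v, 27, 22, 26, 6), (12, v, 27, 22, 4, 10), (12, v, 27, 6, 26, 6), (12, v, 27, 6, 4, 10), (27, k, 10, 2, 2, 1), (27, k, 10, 2, 35, 17), (27, k, 10, 2, 5, 21), (27, k, 3, 24, 2, 1), (27, k, 3, 24, 35, 17), (27, k, 3, 24, 5, 21), (27, k, 39, 29, 2, 1), (27, k, 39, 29, 35, 17), (27, k, 39, 29, 5, 21), (38, y, 4, 31, 19, 25), (38, y, 4, 31, 25, 3), (38, y, 4, 31, 29, 5), (38, y, 4, 31, 3, 12), (38, y, 40, 1, 19, 25), (38, y, 40, 1, 25, 3), (38, y, 40, 1, 29, 5), (38, y, 40, 1, 3, 12)}.
Selection F >= B: {(12, v, 14, 15, 4, 10), (12, v, 16, 26, 4, 10), (12, v, 19, 10, 4, 10), (12, v, 27, 22, 26, 6), (12, v, 27, 22, 4, 10), (12, v, 27, 6, 26, 6), (12, v, 27, 6, 4, 10), (27, k, 10, 2, 2, 1), (27, k, 10, 2, 5, 21), (27, k, 3, 24, 2, 1), (27, k, 39, 29, 2, 1), (27, k, 39, 29, 35, 17), (27, k, 39, 29, 5, 21), (38, y, 4, 31, 3, 12), (38, y, 40, 1, 19, 25), (38, y, 40, 1, 25, 3), (38, y, 40, 1, 29, 5), (38, y, 40, 1, 3, 12)}
π[G, A, E, D]: project onto (G, A, E, D) → {(1, k, 2, 27), (1, k, 24, 27), (1, k, 29, 27), (10, v, 10, 12), (10, v, 15, 12), (10, v, 22, 12), (10, v, 26, 12), (10, v, 6, 12), (12, y, 1, 38), (12, y, 31, 38), (17, k, 29, 27), (21, k, 2, 27), (21, k, 29, 27), (25, y, 1, 38), (3, y, 1, 38), (5, y, 1, 38), (6, v, 22, 12), (6, v, 6, 12)}
Selection E >= 5: {(1, k, 24, 27), (1, k, 29, 27), (10, v, 10, 12), (10, v, 15, 12), (10, v, 22, 12), (10, v, 26, 12), (10, v, 6, 12), (12, y, 31, 38), (17, k, 29, 27), (21, k, 29, 27), (6, v, 22, 12), (6, v, 6, 12)}
π[D, A, G]: project onto (D, A, G) (6 duplicate(s) eliminated) → {(12, v, 10), (12, v, 6), (27, k, 1), (27, k, 17), (27, k, 21), (38, y, 12)}

{(12, v, 10), (12, v, 6), (27, k, 1), (27, k, 17), (27, k, 21), (38, y, 12)}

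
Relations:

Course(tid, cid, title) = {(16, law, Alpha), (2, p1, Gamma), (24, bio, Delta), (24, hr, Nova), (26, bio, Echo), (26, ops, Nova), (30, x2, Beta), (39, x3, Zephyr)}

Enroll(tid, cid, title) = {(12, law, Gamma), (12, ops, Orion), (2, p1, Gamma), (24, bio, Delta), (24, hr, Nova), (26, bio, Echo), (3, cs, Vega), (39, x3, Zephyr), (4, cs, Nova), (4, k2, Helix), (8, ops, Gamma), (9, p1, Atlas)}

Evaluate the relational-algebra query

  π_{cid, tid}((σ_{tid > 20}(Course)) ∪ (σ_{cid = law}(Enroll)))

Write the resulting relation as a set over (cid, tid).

{(bio, 24), (bio, 26), (hr, 24), (law, 12), (ops, 26), (x2, 30), (x3, 39)}

Apply σ_{tid > 20}; surviving tuples: {(24, bio, Delta), (24, hr, Nova), (26, bio, Echo), (26, ops, Nova), (30, x2, Beta), (39, x3, Zephyr)}
Apply σ_{cid = law}; surviving tuples: {(12, law, Gamma)}
Set union of the two operands is {(12, law, Gamma), (24, bio, Delta), (24, hr, Nova), (26, bio, Echo), (26, ops, Nova), (30, x2, Beta), (39, x3, Zephyr)}.
Keep only column(s) cid, tid: {(bio, 24), (bio, 26), (hr, 24), (law, 12), (ops, 26), (x2, 30), (x3, 39)}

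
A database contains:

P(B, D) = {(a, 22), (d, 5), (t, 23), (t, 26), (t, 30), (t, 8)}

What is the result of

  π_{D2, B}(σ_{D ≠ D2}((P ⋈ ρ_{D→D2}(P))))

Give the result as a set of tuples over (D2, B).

{(23, t), (26, t), (30, t), (8, t)}

ρ[D→D2]: schema becomes (B, D2); tuples unchanged.
Natural join on B: {(a, 22, 22), (d, 5, 5), (t, 23, 23), (t, 23, 26), (t, 23, 30), (t, 23, 8), (t, 26, 23), (t, 26, 26), (t, 26, 30), (t, 26, 8), (t, 30, 23), (t, 30, 26), (t, 30, 30), (t, 30, 8), (t, 8, 23), (t, 8, 26), (t, 8, 30), (t, 8, 8)}
Apply σ_{D ≠ D2}; surviving tuples: {(t, 23, 26), (t, 23, 30), (t, 23, 8), (t, 26, 23), (t, 26, 30), (t, 26, 8), (t, 30, 23), (t, 30, 26), (t, 30, 8), (t, 8, 23), (t, 8, 26), (t, 8, 30)}
Projecting to D2, B (8 duplicate(s) eliminated): {(23, t), (26, t), (30, t), (8, t)}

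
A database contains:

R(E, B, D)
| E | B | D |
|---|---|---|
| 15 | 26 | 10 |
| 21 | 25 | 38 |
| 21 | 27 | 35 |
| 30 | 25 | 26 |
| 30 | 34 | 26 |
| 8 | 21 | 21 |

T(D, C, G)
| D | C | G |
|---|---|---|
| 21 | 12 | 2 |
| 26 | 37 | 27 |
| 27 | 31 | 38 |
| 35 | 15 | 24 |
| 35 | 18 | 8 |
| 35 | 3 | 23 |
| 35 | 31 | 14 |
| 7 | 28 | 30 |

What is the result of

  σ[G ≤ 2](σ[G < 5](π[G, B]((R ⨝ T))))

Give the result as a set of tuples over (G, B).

R ⋈ T (natural join on D): {(21, 27, 35, 15, 24), (21, 27, 35, 18, 8), (21, 27, 35, 3, 23), (21, 27, 35, 31, 14), (30, 25, 26, 37, 27), (30, 34, 26, 37, 27), (8, 21, 21, 12, 2)}
π[G, B]: project onto (G, B) → {(14, 27), (2, 21), (23, 27), (24, 27), (27, 25), (27, 34), (8, 27)}
σ[G < 5]: keep tuples satisfying G < 5 → {(2, 21)}
σ[G ≤ 2]: keep tuples satisfying G ≤ 2 → {(2, 21)}

{(2, 21)}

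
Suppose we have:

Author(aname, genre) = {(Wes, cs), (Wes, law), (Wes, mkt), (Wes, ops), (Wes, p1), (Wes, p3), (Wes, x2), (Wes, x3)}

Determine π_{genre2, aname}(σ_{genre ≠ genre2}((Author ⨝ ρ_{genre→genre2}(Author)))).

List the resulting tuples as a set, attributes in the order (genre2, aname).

ρ[genre→genre2]: schema becomes (aname, genre2); tuples unchanged.
Natural join on aname: {(Wes, cs, cs), (Wes, cs, law), (Wes, cs, mkt), (Wes, cs, ops), (Wes, cs, p1), (Wes, cs, p3), (Wes, cs, x2), (Wes, cs, x3), (Wes, law, cs), (Wes, law, law), (Wes, law, mkt), (Wes, law, ops), (Wes, law, p1), (Wes, law, p3), (Wes, law, x2), (Wes, law, x3), (Wes, mkt, cs), (Wes, mkt, law), (Wes, mkt, mkt), (Wes, mkt, ops), (Wes, mkt, p1), (Wes, mkt, p3), (Wes, mkt, x2), (Wes, mkt, x3), (Wes, ops, cs), (Wes, ops, law), (Wes, ops, mkt), (Wes, ops, ops), (Wes, ops, p1), (Wes, ops, p3), (Wes, ops, x2), (Wes, ops, x3), (Wes, p1, cs), (Wes, p1, law), (Wes, p1, mkt), (Wes, p1, ops), (Wes, p1, p1), (Wes, p1, p3), (Wes, p1, x2), (Wes, p1, x3), (Wes, p3, cs), (Wes, p3, law), (Wes, p3, mkt), (Wes, p3, ops), (Wes, p3, p1), (Wes, p3, p3), (Wes, p3, x2), (Wes, p3, x3), (Wes, x2, cs), (Wes, x2, law), (Wes, x2, mkt), (Wes, x2, ops), (Wes, x2, p1), (Wes, x2, p3), (Wes, x2, x2), (Wes, x2, x3), (Wes, x3, cs), (Wes, x3, law), (Wes, x3, mkt), (Wes, x3, ops), (Wes, x3, p1), (Wes, x3, p3), (Wes, x3, x2), (Wes, x3, x3)}
σ[genre ≠ genre2]: keep tuples satisfying genre ≠ genre2 → {(Wes, cs, law), (Wes, cs, mkt), (Wes, cs, ops), (Wes, cs, p1), (Wes, cs, p3), (Wes, cs, x2), (Wes, cs, x3), (Wes, law, cs), (Wes, law, mkt), (Wes, law, ops), (Wes, law, p1), (Wes, law, p3), (Wes, law, x2), (Wes, law, x3), (Wes, mkt, cs), (Wes, mkt, law), (Wes, mkt, ops), (Wes, mkt, p1), (Wes, mkt, p3), (Wes, mkt, x2), (Wes, mkt, x3), (Wes, ops, cs), (Wes, ops, law), (Wes, ops, mkt), (Wes, ops, p1), (Wes, ops, p3), (Wes, ops, x2), (Wes, ops, x3), (Wes, p1, cs), (Wes, p1, law), (Wes, p1, mkt), (Wes, p1, ops), (Wes, p1, p3), (Wes, p1, x2), (Wes, p1, x3), (Wes, p3, cs), (Wes, p3, law), (Wes, p3, mkt), (Wes, p3, ops), (Wes, p3, p1), (Wes, p3, x2), (Wes, p3, x3), (Wes, x2, cs), (Wes, x2, law), (Wes, x2, mkt), (Wes, x2, ops), (Wes, x2, p1), (Wes, x2, p3), (Wes, x2, x3), (Wes, x3, cs), (Wes, x3, law), (Wes, x3, mkt), (Wes, x3, ops), (Wes, x3, p1), (Wes, x3, p3), (Wes, x3, x2)}
π[genre2, aname]: project onto (genre2, aname) (48 duplicate(s) eliminated) → {(cs, Wes), (law, Wes), (mkt, Wes), (ops, Wes), (p1, Wes), (p3, Wes), (x2, Wes), (x3, Wes)}

{(cs, Wes), (law, Wes), (mkt, Wes), (ops, Wes), (p1, Wes), (p3, Wes), (x2, Wes), (x3, Wes)}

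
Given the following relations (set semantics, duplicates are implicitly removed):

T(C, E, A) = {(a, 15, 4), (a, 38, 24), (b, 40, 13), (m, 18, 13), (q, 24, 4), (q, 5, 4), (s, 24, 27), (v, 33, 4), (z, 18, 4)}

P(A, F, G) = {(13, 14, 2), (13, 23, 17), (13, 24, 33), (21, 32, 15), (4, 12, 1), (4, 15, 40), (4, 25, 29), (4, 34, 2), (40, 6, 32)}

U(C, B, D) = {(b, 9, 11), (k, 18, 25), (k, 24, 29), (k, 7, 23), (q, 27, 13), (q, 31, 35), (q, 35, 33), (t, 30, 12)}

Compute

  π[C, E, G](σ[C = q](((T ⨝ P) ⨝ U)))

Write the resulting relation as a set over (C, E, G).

{(q, 24, 1), (q, 24, 2), (q, 24, 29), (q, 24, 40), (q, 5, 1), (q, 5, 2), (q, 5, 29), (q, 5, 40)}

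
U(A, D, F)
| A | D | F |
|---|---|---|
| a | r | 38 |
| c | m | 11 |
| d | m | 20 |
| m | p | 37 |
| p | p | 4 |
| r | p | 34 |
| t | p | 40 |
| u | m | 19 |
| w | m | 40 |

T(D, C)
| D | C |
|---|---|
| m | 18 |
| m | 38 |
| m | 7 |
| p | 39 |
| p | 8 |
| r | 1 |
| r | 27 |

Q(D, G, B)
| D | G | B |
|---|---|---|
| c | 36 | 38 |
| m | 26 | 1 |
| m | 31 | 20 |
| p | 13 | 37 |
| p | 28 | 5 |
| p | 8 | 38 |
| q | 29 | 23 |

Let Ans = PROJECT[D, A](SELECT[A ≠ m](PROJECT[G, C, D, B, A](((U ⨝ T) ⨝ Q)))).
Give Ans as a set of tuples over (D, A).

Natural join on D: {(a, r, 38, 1), (a, r, 38, 27), (c, m, 11, 18), (c, m, 11, 38), (c, m, 11, 7), (d, m, 20, 18), (d, m, 20, 38), (d, m, 20, 7), (m, p, 37, 39), (m, p, 37, 8), (p, p, 4, 39), (p, p, 4, 8), (r, p, 34, 39), (r, p, 34, 8), (t, p, 40, 39), (t, p, 40, 8), (u, m, 19, 18), (u, m, 19, 38), (u, m, 19, 7), (w, m, 40, 18), (w, m, 40, 38), (w, m, 40, 7)}
Natural join on D: {(c, m, 11, 18, 26, 1), (c, m, 11, 18, 31, 20), (c, m, 11, 38, 26, 1), (c, m, 11, 38, 31, 20), (c, m, 11, 7, 26, 1), (c, m, 11, 7, 31, 20), (d, m, 20, 18, 26, 1), (d, m, 20, 18, 31, 20), (d, m, 20, 38, 26, 1), (d, m, 20, 38, 31, 20), (d, m, 20, 7, 26, 1), (d, m, 20, 7, 31, 20), (m, p, 37, 39, 13, 37), (m, p, 37, 39, 28, 5), (m, p, 37, 39, 8, 38), (m, p, 37, 8, 13, 37), (m, p, 37, 8, 28, 5), (m, p, 37, 8, 8, 38), (p, p, 4, 39, 13, 37), (p, p, 4, 39, 28, 5), (p, p, 4, 39, 8, 38), (p, p, 4, 8, 13, 37), (p, p, 4, 8, 28, 5), (p, p, 4, 8, 8, 38), (r, p, 34, 39, 13, 37), (r, p, 34, 39, 28, 5), (r, p, 34, 39, 8, 38), (r, p, 34, 8, 13, 37), (r, p, 34, 8, 28, 5), (r, p, 34, 8, 8, 38), (t, p, 40, 39, 13, 37), (t, p, 40, 39, 28, 5), (t, p, 40, 39, 8, 38), (t, p, 40, 8, 13, 37), (t, p, 40, 8, 28, 5), (t, p, 40, 8, 8, 38), (u, m, 19, 18, 26, 1), (u, m, 19, 18, 31, 20), (u, m, 19, 38, 26, 1), (u, m, 19, 38, 31, 20), (u, m, 19, 7, 26, 1), (u, m, 19, 7, 31, 20), (w, m, 40, 18, 26, 1), (w, m, 40, 18, 31, 20), (w, m, 40, 38, 26, 1), (w, m, 40, 38, 31, 20), (w, m, 40, 7, 26, 1), (w, m, 40, 7, 31, 20)}
Projecting to G, C, D, B, A: {(13, 39, p, 37, m), (13, 39, p, 37, p), (13, 39, p, 37, r), (13, 39, p, 37, t), (13, 8, p, 37, m), (13, 8, p, 37, p), (13, 8, p, 37, r), (13, 8, p, 37, t), (26, 18, m, 1, c), (26, 18, m, 1, d), (26, 18, m, 1, u), (26, 18, m, 1, w), (26, 38, m, 1, c), (26, 38, m, 1, d), (26, 38, m, 1, u), (26, 38, m, 1, w), (26, 7, m, 1, c), (26, 7, m, 1, d), (26, 7, m, 1, u), (26, 7, m, 1, w), (28, 39, p, 5, m), (28, 39, p, 5, p), (28, 39, p, 5, r), (28, 39, p, 5, t), (28, 8, p, 5, m), (28, 8, p, 5, p), (28, 8, p, 5, r), (28, 8, p, 5, t), (31, 18, m, 20, c), (31, 18, m, 20, d), (31, 18, m, 20, u), (31, 18, m, 20, w), (31, 38, m, 20, c), (31, 38, m, 20, d), (31, 38, m, 20, u), (31, 38, m, 20, w), (31, 7, m, 20, c), (31, 7, m, 20, d), (31, 7, m, 20, u), (31, 7, m, 20, w), (8, 39, p, 38, m), (8, 39, p, 38, p), (8, 39, p, 38, r), (8, 39, p, 38, t), (8, 8, p, 38, m), (8, 8, p, 38, p), (8, 8, p, 38, r), (8, 8, p, 38, t)}
Apply σ_{A ≠ m}; surviving tuples: {(13, 39, p, 37, p), (13, 39, p, 37, r), (13, 39, p, 37, t), (13, 8, p, 37, p), (13, 8, p, 37, r), (13, 8, p, 37, t), (26, 18, m, 1, c), (26, 18, m, 1, d), (26, 18, m, 1, u), (26, 18, m, 1, w), (26, 38, m, 1, c), (26, 38, m, 1, d), (26, 38, m, 1, u), (26, 38, m, 1, w), (26, 7, m, 1, c), (26, 7, m, 1, d), (26, 7, m, 1, u), (26, 7, m, 1, w), (28, 39, p, 5, p), (28, 39, p, 5, r), (28, 39, p, 5, t), (28, 8, p, 5, p), (28, 8, p, 5, r), (28, 8, p, 5, t), (31, 18, m, 20, c), (31, 18, m, 20, d), (31, 18, m, 20, u), (31, 18, m, 20, w), (31, 38, m, 20, c), (31, 38, m, 20, d), (31, 38, m, 20, u), (31, 38, m, 20, w), (31, 7, m, 20, c), (31, 7, m, 20, d), (31, 7, m, 20, u), (31, 7, m, 20, w), (8, 39, p, 38, p), (8, 39, p, 38, r), (8, 39, p, 38, t), (8, 8, p, 38, p), (8, 8, p, 38, r), (8, 8, p, 38, t)}
Projecting to D, A (35 duplicate(s) eliminated): {(m, c), (m, d), (m, u), (m, w), (p, p), (p, r), (p, t)}

{(m, c), (m, d), (m, u), (m, w), (p, p), (p, r), (p, t)}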